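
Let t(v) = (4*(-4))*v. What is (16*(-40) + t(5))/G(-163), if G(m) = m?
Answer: 720/163 ≈ 4.4172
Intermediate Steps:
t(v) = -16*v
(16*(-40) + t(5))/G(-163) = (16*(-40) - 16*5)/(-163) = (-640 - 80)*(-1/163) = -720*(-1/163) = 720/163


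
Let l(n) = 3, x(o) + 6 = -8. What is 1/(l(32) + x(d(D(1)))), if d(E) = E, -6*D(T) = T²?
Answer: -1/11 ≈ -0.090909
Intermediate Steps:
D(T) = -T²/6
x(o) = -14 (x(o) = -6 - 8 = -14)
1/(l(32) + x(d(D(1)))) = 1/(3 - 14) = 1/(-11) = -1/11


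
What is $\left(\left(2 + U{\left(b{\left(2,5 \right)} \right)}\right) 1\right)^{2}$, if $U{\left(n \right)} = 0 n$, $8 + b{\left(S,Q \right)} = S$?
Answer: $4$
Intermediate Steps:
$b{\left(S,Q \right)} = -8 + S$
$U{\left(n \right)} = 0$
$\left(\left(2 + U{\left(b{\left(2,5 \right)} \right)}\right) 1\right)^{2} = \left(\left(2 + 0\right) 1\right)^{2} = \left(2 \cdot 1\right)^{2} = 2^{2} = 4$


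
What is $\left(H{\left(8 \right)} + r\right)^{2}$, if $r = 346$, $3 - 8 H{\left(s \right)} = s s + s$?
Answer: $\frac{7284601}{64} \approx 1.1382 \cdot 10^{5}$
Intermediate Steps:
$H{\left(s \right)} = \frac{3}{8} - \frac{s}{8} - \frac{s^{2}}{8}$ ($H{\left(s \right)} = \frac{3}{8} - \frac{s s + s}{8} = \frac{3}{8} - \frac{s^{2} + s}{8} = \frac{3}{8} - \frac{s + s^{2}}{8} = \frac{3}{8} - \left(\frac{s}{8} + \frac{s^{2}}{8}\right) = \frac{3}{8} - \frac{s}{8} - \frac{s^{2}}{8}$)
$\left(H{\left(8 \right)} + r\right)^{2} = \left(\left(\frac{3}{8} - 1 - \frac{8^{2}}{8}\right) + 346\right)^{2} = \left(\left(\frac{3}{8} - 1 - 8\right) + 346\right)^{2} = \left(- \frac{69}{8} + 346\right)^{2} = \left(\frac{2699}{8}\right)^{2} = \frac{7284601}{64}$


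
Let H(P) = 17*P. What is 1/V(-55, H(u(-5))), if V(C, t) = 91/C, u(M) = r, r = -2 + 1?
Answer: -55/91 ≈ -0.60440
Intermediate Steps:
r = -1
u(M) = -1
1/V(-55, H(u(-5))) = 1/(91/(-55)) = 1/(91*(-1/55)) = 1/(-91/55) = -55/91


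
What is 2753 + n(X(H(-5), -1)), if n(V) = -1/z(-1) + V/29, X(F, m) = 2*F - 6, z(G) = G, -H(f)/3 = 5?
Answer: 79830/29 ≈ 2752.8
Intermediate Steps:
H(f) = -15 (H(f) = -3*5 = -15)
X(F, m) = -6 + 2*F
n(V) = 1 + V/29 (n(V) = -1/(-1) + V/29 = -1*(-1) + V*(1/29) = 1 + V/29)
2753 + n(X(H(-5), -1)) = 2753 + (1 + (-6 + 2*(-15))/29) = 2753 + (1 + (-6 - 30)/29) = 2753 + (1 + (1/29)*(-36)) = 2753 + (1 - 36/29) = 2753 - 7/29 = 79830/29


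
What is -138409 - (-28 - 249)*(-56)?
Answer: -153921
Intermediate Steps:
-138409 - (-28 - 249)*(-56) = -138409 - (-277)*(-56) = -138409 - 1*15512 = -138409 - 15512 = -153921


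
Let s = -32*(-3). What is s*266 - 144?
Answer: 25392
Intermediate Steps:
s = 96
s*266 - 144 = 96*266 - 144 = 25536 - 144 = 25392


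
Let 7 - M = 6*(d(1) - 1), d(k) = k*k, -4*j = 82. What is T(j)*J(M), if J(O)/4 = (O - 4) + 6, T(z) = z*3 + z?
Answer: -2952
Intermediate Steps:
j = -41/2 (j = -¼*82 = -41/2 ≈ -20.500)
d(k) = k²
M = 7 (M = 7 - 6*(1² - 1) = 7 - 6*(1 - 1) = 7 - 6*0 = 7 - 1*0 = 7 + 0 = 7)
T(z) = 4*z (T(z) = 3*z + z = 4*z)
J(O) = 8 + 4*O (J(O) = 4*((O - 4) + 6) = 4*((-4 + O) + 6) = 4*(2 + O) = 8 + 4*O)
T(j)*J(M) = (4*(-41/2))*(8 + 4*7) = -82*(8 + 28) = -82*36 = -2952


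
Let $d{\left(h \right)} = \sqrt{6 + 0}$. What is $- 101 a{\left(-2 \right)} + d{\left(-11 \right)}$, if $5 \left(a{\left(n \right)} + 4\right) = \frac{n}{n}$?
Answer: $\frac{1919}{5} + \sqrt{6} \approx 386.25$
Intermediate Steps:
$a{\left(n \right)} = - \frac{19}{5}$ ($a{\left(n \right)} = -4 + \frac{n \frac{1}{n}}{5} = -4 + \frac{1}{5} \cdot 1 = -4 + \frac{1}{5} = - \frac{19}{5}$)
$d{\left(h \right)} = \sqrt{6}$
$- 101 a{\left(-2 \right)} + d{\left(-11 \right)} = \left(-101\right) \left(- \frac{19}{5}\right) + \sqrt{6} = \frac{1919}{5} + \sqrt{6}$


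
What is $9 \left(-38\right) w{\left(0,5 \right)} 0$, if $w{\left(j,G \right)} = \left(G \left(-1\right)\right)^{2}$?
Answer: $0$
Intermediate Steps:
$w{\left(j,G \right)} = G^{2}$ ($w{\left(j,G \right)} = \left(- G\right)^{2} = G^{2}$)
$9 \left(-38\right) w{\left(0,5 \right)} 0 = 9 \left(-38\right) 5^{2} \cdot 0 = - 342 \cdot 25 \cdot 0 = \left(-342\right) 0 = 0$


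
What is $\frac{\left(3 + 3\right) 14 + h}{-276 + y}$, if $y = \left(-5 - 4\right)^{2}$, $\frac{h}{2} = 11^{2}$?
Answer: $- \frac{326}{195} \approx -1.6718$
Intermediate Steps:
$h = 242$ ($h = 2 \cdot 11^{2} = 2 \cdot 121 = 242$)
$y = 81$ ($y = \left(-9\right)^{2} = 81$)
$\frac{\left(3 + 3\right) 14 + h}{-276 + y} = \frac{\left(3 + 3\right) 14 + 242}{-276 + 81} = \frac{6 \cdot 14 + 242}{-195} = \left(84 + 242\right) \left(- \frac{1}{195}\right) = 326 \left(- \frac{1}{195}\right) = - \frac{326}{195}$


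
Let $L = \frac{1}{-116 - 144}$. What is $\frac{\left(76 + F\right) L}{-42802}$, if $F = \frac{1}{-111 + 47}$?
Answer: $\frac{4863}{712225280} \approx 6.8279 \cdot 10^{-6}$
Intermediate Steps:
$F = - \frac{1}{64}$ ($F = \frac{1}{-64} = - \frac{1}{64} \approx -0.015625$)
$L = - \frac{1}{260}$ ($L = \frac{1}{-260} = - \frac{1}{260} \approx -0.0038462$)
$\frac{\left(76 + F\right) L}{-42802} = \frac{\left(76 - \frac{1}{64}\right) \left(- \frac{1}{260}\right)}{-42802} = \frac{4863}{64} \left(- \frac{1}{260}\right) \left(- \frac{1}{42802}\right) = \left(- \frac{4863}{16640}\right) \left(- \frac{1}{42802}\right) = \frac{4863}{712225280}$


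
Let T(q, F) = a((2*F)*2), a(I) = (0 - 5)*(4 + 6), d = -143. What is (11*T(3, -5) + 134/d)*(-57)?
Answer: 4490688/143 ≈ 31403.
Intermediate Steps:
a(I) = -50 (a(I) = -5*10 = -50)
T(q, F) = -50
(11*T(3, -5) + 134/d)*(-57) = (11*(-50) + 134/(-143))*(-57) = (-550 + 134*(-1/143))*(-57) = (-550 - 134/143)*(-57) = -78784/143*(-57) = 4490688/143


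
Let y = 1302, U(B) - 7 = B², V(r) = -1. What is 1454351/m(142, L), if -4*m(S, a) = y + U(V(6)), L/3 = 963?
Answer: -2908702/655 ≈ -4440.8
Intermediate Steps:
U(B) = 7 + B²
L = 2889 (L = 3*963 = 2889)
m(S, a) = -655/2 (m(S, a) = -(1302 + (7 + (-1)²))/4 = -(1302 + (7 + 1))/4 = -(1302 + 8)/4 = -¼*1310 = -655/2)
1454351/m(142, L) = 1454351/(-655/2) = 1454351*(-2/655) = -2908702/655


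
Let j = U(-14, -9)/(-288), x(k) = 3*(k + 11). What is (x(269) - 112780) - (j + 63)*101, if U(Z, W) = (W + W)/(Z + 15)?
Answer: -1892949/16 ≈ -1.1831e+5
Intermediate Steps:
x(k) = 33 + 3*k (x(k) = 3*(11 + k) = 33 + 3*k)
U(Z, W) = 2*W/(15 + Z) (U(Z, W) = (2*W)/(15 + Z) = 2*W/(15 + Z))
j = 1/16 (j = (2*(-9)/(15 - 14))/(-288) = (2*(-9)/1)*(-1/288) = (2*(-9)*1)*(-1/288) = -18*(-1/288) = 1/16 ≈ 0.062500)
(x(269) - 112780) - (j + 63)*101 = ((33 + 3*269) - 112780) - (1/16 + 63)*101 = ((33 + 807) - 112780) - 1009*101/16 = (840 - 112780) - 1*101909/16 = -111940 - 101909/16 = -1892949/16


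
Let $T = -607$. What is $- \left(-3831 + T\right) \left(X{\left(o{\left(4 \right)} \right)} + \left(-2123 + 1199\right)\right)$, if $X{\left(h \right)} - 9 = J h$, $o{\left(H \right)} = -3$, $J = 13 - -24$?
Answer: $-4553388$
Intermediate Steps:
$J = 37$ ($J = 13 + 24 = 37$)
$X{\left(h \right)} = 9 + 37 h$
$- \left(-3831 + T\right) \left(X{\left(o{\left(4 \right)} \right)} + \left(-2123 + 1199\right)\right) = - \left(-3831 - 607\right) \left(\left(9 + 37 \left(-3\right)\right) + \left(-2123 + 1199\right)\right) = - \left(-4438\right) \left(\left(9 - 111\right) - 924\right) = - \left(-4438\right) \left(-102 - 924\right) = - \left(-4438\right) \left(-1026\right) = \left(-1\right) 4553388 = -4553388$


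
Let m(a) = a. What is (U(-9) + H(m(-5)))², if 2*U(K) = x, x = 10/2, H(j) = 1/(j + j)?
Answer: 144/25 ≈ 5.7600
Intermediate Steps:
H(j) = 1/(2*j)
x = 5 (x = 10*(½) = 5)
U(K) = 5/2 (U(K) = (½)*5 = 5/2)
(U(-9) + H(m(-5)))² = (5/2 + (½)/(-5))² = (5/2 + (½)*(-⅕))² = (5/2 - ⅒)² = (12/5)² = 144/25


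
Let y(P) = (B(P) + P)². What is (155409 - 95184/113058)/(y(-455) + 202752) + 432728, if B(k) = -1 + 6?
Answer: 1101461553229777/2545387812 ≈ 4.3273e+5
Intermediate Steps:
B(k) = 5
y(P) = (5 + P)²
(155409 - 95184/113058)/(y(-455) + 202752) + 432728 = (155409 - 95184/113058)/((5 - 455)² + 202752) + 432728 = (155409 - 95184*1/113058)/((-450)² + 202752) + 432728 = (155409 - 5288/6281)/(202500 + 202752) + 432728 = (976118641/6281)/405252 + 432728 = (976118641/6281)*(1/405252) + 432728 = 976118641/2545387812 + 432728 = 1101461553229777/2545387812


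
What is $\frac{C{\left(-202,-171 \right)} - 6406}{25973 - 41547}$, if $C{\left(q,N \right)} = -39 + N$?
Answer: $\frac{3308}{7787} \approx 0.42481$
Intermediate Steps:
$\frac{C{\left(-202,-171 \right)} - 6406}{25973 - 41547} = \frac{\left(-39 - 171\right) - 6406}{25973 - 41547} = \frac{-210 + \left(-24784 + 18378\right)}{-15574} = \left(-210 - 6406\right) \left(- \frac{1}{15574}\right) = \left(-6616\right) \left(- \frac{1}{15574}\right) = \frac{3308}{7787}$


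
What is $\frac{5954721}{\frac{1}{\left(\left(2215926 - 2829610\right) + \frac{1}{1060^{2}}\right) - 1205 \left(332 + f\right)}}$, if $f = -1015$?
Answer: $\frac{1400576053581018321}{1123600} \approx 1.2465 \cdot 10^{12}$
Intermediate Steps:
$\frac{5954721}{\frac{1}{\left(\left(2215926 - 2829610\right) + \frac{1}{1060^{2}}\right) - 1205 \left(332 + f\right)}} = \frac{5954721}{\frac{1}{\left(\left(2215926 - 2829610\right) + \frac{1}{1060^{2}}\right) - 1205 \left(332 - 1015\right)}} = \frac{5954721}{\frac{1}{\left(-613684 + \frac{1}{1123600}\right) - -823015}} = \frac{5954721}{\frac{1}{\left(-613684 + \frac{1}{1123600}\right) + 823015}} = \frac{5954721}{\frac{1}{- \frac{689535342399}{1123600} + 823015}} = \frac{5954721}{\frac{1}{\frac{235204311601}{1123600}}} = \frac{5954721}{\frac{1123600}{235204311601}} = 5954721 \cdot \frac{235204311601}{1123600} = \frac{1400576053581018321}{1123600}$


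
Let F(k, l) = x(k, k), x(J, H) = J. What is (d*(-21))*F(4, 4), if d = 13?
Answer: -1092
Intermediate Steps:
F(k, l) = k
(d*(-21))*F(4, 4) = (13*(-21))*4 = -273*4 = -1092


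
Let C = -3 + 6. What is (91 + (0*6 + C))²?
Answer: 8836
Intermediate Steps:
C = 3
(91 + (0*6 + C))² = (91 + (0*6 + 3))² = (91 + (0 + 3))² = (91 + 3)² = 94² = 8836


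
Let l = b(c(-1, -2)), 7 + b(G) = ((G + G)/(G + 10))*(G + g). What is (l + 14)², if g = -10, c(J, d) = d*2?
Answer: 5929/9 ≈ 658.78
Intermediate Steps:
c(J, d) = 2*d
b(G) = -7 + 2*G*(-10 + G)/(10 + G) (b(G) = -7 + ((G + G)/(G + 10))*(G - 10) = -7 + ((2*G)/(10 + G))*(-10 + G) = -7 + (2*G/(10 + G))*(-10 + G) = -7 + 2*G*(-10 + G)/(10 + G))
l = 35/3 (l = (-70 - 54*(-2) + 2*(2*(-2))²)/(10 + 2*(-2)) = (-70 - 27*(-4) + 2*(-4)²)/(10 - 4) = (-70 + 108 + 2*16)/6 = (-70 + 108 + 32)/6 = (⅙)*70 = 35/3 ≈ 11.667)
(l + 14)² = (35/3 + 14)² = (77/3)² = 5929/9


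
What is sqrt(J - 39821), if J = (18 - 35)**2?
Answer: 2*I*sqrt(9883) ≈ 198.83*I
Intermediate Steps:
J = 289 (J = (-17)**2 = 289)
sqrt(J - 39821) = sqrt(289 - 39821) = sqrt(-39532) = 2*I*sqrt(9883)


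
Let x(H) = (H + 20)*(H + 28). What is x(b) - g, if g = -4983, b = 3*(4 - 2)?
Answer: 5867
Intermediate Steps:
b = 6 (b = 3*2 = 6)
x(H) = (20 + H)*(28 + H)
x(b) - g = (560 + 6**2 + 48*6) - 1*(-4983) = (560 + 36 + 288) + 4983 = 884 + 4983 = 5867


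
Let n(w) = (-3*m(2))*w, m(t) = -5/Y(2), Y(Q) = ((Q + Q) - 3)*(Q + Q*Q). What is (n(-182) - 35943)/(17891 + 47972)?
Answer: -36398/65863 ≈ -0.55263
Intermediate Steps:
Y(Q) = (-3 + 2*Q)*(Q + Q²) (Y(Q) = (2*Q - 3)*(Q + Q²) = (-3 + 2*Q)*(Q + Q²))
m(t) = -⅚ (m(t) = -5*1/(2*(-3 - 1*2 + 2*2²)) = -5*1/(2*(-3 - 2 + 2*4)) = -5*1/(2*(-3 - 2 + 8)) = -5/(2*3) = -5/6 = -5*⅙ = -⅚)
n(w) = 5*w/2 (n(w) = (-3*(-⅚))*w = 5*w/2)
(n(-182) - 35943)/(17891 + 47972) = ((5/2)*(-182) - 35943)/(17891 + 47972) = (-455 - 35943)/65863 = -36398*1/65863 = -36398/65863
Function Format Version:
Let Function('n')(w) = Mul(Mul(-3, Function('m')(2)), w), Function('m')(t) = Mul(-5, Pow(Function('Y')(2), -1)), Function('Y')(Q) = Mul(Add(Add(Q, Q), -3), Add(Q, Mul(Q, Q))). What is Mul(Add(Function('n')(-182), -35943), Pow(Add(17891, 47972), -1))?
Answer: Rational(-36398, 65863) ≈ -0.55263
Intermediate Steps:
Function('Y')(Q) = Mul(Add(-3, Mul(2, Q)), Add(Q, Pow(Q, 2))) (Function('Y')(Q) = Mul(Add(Mul(2, Q), -3), Add(Q, Pow(Q, 2))) = Mul(Add(-3, Mul(2, Q)), Add(Q, Pow(Q, 2))))
Function('m')(t) = Rational(-5, 6) (Function('m')(t) = Mul(-5, Pow(Mul(2, Add(-3, Mul(-1, 2), Mul(2, Pow(2, 2)))), -1)) = Mul(-5, Pow(Mul(2, Add(-3, -2, Mul(2, 4))), -1)) = Mul(-5, Pow(Mul(2, Add(-3, -2, 8)), -1)) = Mul(-5, Pow(Mul(2, 3), -1)) = Mul(-5, Pow(6, -1)) = Mul(-5, Rational(1, 6)) = Rational(-5, 6))
Function('n')(w) = Mul(Rational(5, 2), w) (Function('n')(w) = Mul(Mul(-3, Rational(-5, 6)), w) = Mul(Rational(5, 2), w))
Mul(Add(Function('n')(-182), -35943), Pow(Add(17891, 47972), -1)) = Mul(Add(Mul(Rational(5, 2), -182), -35943), Pow(Add(17891, 47972), -1)) = Mul(Add(-455, -35943), Pow(65863, -1)) = Mul(-36398, Rational(1, 65863)) = Rational(-36398, 65863)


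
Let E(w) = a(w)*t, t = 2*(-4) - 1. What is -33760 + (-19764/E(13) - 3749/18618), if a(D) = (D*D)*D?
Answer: -1380877816385/40903746 ≈ -33759.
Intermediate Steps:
a(D) = D**3 (a(D) = D**2*D = D**3)
t = -9 (t = -8 - 1 = -9)
E(w) = -9*w**3 (E(w) = w**3*(-9) = -9*w**3)
-33760 + (-19764/E(13) - 3749/18618) = -33760 + (-19764/((-9*13**3)) - 3749/18618) = -33760 + (-19764/((-9*2197)) - 3749*1/18618) = -33760 + (-19764/(-19773) - 3749/18618) = -33760 + (-19764*(-1/19773) - 3749/18618) = -33760 + (2196/2197 - 3749/18618) = -33760 + 32648575/40903746 = -1380877816385/40903746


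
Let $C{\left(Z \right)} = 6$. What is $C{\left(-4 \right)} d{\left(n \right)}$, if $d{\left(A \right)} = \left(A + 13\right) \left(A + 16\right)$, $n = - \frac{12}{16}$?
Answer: $\frac{8967}{8} \approx 1120.9$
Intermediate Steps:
$n = - \frac{3}{4}$ ($n = \left(-12\right) \frac{1}{16} = - \frac{3}{4} \approx -0.75$)
$d{\left(A \right)} = \left(13 + A\right) \left(16 + A\right)$
$C{\left(-4 \right)} d{\left(n \right)} = 6 \left(208 + \left(- \frac{3}{4}\right)^{2} + 29 \left(- \frac{3}{4}\right)\right) = 6 \left(208 + \frac{9}{16} - \frac{87}{4}\right) = 6 \cdot \frac{2989}{16} = \frac{8967}{8}$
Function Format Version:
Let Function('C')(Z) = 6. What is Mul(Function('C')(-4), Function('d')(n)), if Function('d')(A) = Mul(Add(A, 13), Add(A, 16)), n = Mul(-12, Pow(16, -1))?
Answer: Rational(8967, 8) ≈ 1120.9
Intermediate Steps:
n = Rational(-3, 4) (n = Mul(-12, Rational(1, 16)) = Rational(-3, 4) ≈ -0.75000)
Function('d')(A) = Mul(Add(13, A), Add(16, A))
Mul(Function('C')(-4), Function('d')(n)) = Mul(6, Add(208, Pow(Rational(-3, 4), 2), Mul(29, Rational(-3, 4)))) = Mul(6, Add(208, Rational(9, 16), Rational(-87, 4))) = Mul(6, Rational(2989, 16)) = Rational(8967, 8)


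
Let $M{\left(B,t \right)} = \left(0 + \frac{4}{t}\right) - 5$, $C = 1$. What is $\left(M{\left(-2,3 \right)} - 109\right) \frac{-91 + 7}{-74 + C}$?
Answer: $- \frac{9464}{73} \approx -129.64$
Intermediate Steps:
$M{\left(B,t \right)} = -5 + \frac{4}{t}$ ($M{\left(B,t \right)} = \frac{4}{t} - 5 = -5 + \frac{4}{t}$)
$\left(M{\left(-2,3 \right)} - 109\right) \frac{-91 + 7}{-74 + C} = \left(\left(-5 + \frac{4}{3}\right) - 109\right) \frac{-91 + 7}{-74 + 1} = \left(\left(-5 + 4 \cdot \frac{1}{3}\right) - 109\right) \left(- \frac{84}{-73}\right) = \left(\left(-5 + \frac{4}{3}\right) - 109\right) \left(\left(-84\right) \left(- \frac{1}{73}\right)\right) = \left(- \frac{11}{3} - 109\right) \frac{84}{73} = \left(- \frac{338}{3}\right) \frac{84}{73} = - \frac{9464}{73}$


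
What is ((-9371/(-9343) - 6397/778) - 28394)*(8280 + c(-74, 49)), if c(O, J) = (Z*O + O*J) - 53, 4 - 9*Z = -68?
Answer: -827635266889081/7268854 ≈ -1.1386e+8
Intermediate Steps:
Z = 8 (Z = 4/9 - ⅑*(-68) = 4/9 + 68/9 = 8)
c(O, J) = -53 + 8*O + J*O (c(O, J) = (8*O + O*J) - 53 = (8*O + J*O) - 53 = -53 + 8*O + J*O)
((-9371/(-9343) - 6397/778) - 28394)*(8280 + c(-74, 49)) = ((-9371/(-9343) - 6397/778) - 28394)*(8280 + (-53 + 8*(-74) + 49*(-74))) = ((-9371*(-1/9343) - 6397*1/778) - 28394)*(8280 + (-53 - 592 - 3626)) = ((9371/9343 - 6397/778) - 28394)*(8280 - 4271) = (-52476533/7268854 - 28394)*4009 = -206444317009/7268854*4009 = -827635266889081/7268854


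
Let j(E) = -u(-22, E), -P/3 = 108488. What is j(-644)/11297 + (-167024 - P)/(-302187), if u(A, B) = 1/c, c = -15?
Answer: -2983127557/5689677565 ≈ -0.52431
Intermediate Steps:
P = -325464 (P = -3*108488 = -325464)
u(A, B) = -1/15 (u(A, B) = 1/(-15) = -1/15)
j(E) = 1/15 (j(E) = -1*(-1/15) = 1/15)
j(-644)/11297 + (-167024 - P)/(-302187) = (1/15)/11297 + (-167024 - 1*(-325464))/(-302187) = (1/15)*(1/11297) + (-167024 + 325464)*(-1/302187) = 1/169455 + 158440*(-1/302187) = 1/169455 - 158440/302187 = -2983127557/5689677565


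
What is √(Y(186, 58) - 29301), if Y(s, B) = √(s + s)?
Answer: √(-29301 + 2*√93) ≈ 171.12*I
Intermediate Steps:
Y(s, B) = √2*√s (Y(s, B) = √(2*s) = √2*√s)
√(Y(186, 58) - 29301) = √(√2*√186 - 29301) = √(2*√93 - 29301) = √(-29301 + 2*√93)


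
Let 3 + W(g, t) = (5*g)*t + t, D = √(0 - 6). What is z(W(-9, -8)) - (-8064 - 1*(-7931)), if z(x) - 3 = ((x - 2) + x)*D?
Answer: 136 + 696*I*√6 ≈ 136.0 + 1704.8*I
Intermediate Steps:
D = I*√6 (D = √(-6) = I*√6 ≈ 2.4495*I)
W(g, t) = -3 + t + 5*g*t (W(g, t) = -3 + ((5*g)*t + t) = -3 + (5*g*t + t) = -3 + (t + 5*g*t) = -3 + t + 5*g*t)
z(x) = 3 + I*√6*(-2 + 2*x) (z(x) = 3 + ((x - 2) + x)*(I*√6) = 3 + ((-2 + x) + x)*(I*√6) = 3 + (-2 + 2*x)*(I*√6) = 3 + I*√6*(-2 + 2*x))
z(W(-9, -8)) - (-8064 - 1*(-7931)) = (3 - 2*I*√6 + 2*I*(-3 - 8 + 5*(-9)*(-8))*√6) - (-8064 - 1*(-7931)) = (3 - 2*I*√6 + 2*I*(-3 - 8 + 360)*√6) - (-8064 + 7931) = (3 - 2*I*√6 + 2*I*349*√6) - 1*(-133) = (3 - 2*I*√6 + 698*I*√6) + 133 = (3 + 696*I*√6) + 133 = 136 + 696*I*√6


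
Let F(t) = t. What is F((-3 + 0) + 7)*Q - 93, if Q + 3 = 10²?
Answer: 295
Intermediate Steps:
Q = 97 (Q = -3 + 10² = -3 + 100 = 97)
F((-3 + 0) + 7)*Q - 93 = ((-3 + 0) + 7)*97 - 93 = (-3 + 7)*97 - 93 = 4*97 - 93 = 388 - 93 = 295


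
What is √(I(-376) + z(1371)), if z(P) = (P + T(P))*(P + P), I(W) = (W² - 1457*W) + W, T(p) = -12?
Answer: √4415210 ≈ 2101.2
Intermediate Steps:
I(W) = W² - 1456*W
z(P) = 2*P*(-12 + P) (z(P) = (P - 12)*(P + P) = (-12 + P)*(2*P) = 2*P*(-12 + P))
√(I(-376) + z(1371)) = √(-376*(-1456 - 376) + 2*1371*(-12 + 1371)) = √(-376*(-1832) + 2*1371*1359) = √(688832 + 3726378) = √4415210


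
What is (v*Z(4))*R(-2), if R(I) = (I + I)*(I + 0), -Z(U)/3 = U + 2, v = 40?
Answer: -5760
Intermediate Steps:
Z(U) = -6 - 3*U (Z(U) = -3*(U + 2) = -3*(2 + U) = -6 - 3*U)
R(I) = 2*I**2 (R(I) = (2*I)*I = 2*I**2)
(v*Z(4))*R(-2) = (40*(-6 - 3*4))*(2*(-2)**2) = (40*(-6 - 12))*(2*4) = (40*(-18))*8 = -720*8 = -5760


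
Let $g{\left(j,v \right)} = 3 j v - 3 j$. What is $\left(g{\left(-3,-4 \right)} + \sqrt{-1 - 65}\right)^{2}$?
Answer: $1959 + 90 i \sqrt{66} \approx 1959.0 + 731.16 i$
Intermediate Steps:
$g{\left(j,v \right)} = - 3 j + 3 j v$ ($g{\left(j,v \right)} = 3 j v - 3 j = - 3 j + 3 j v$)
$\left(g{\left(-3,-4 \right)} + \sqrt{-1 - 65}\right)^{2} = \left(3 \left(-3\right) \left(-1 - 4\right) + \sqrt{-1 - 65}\right)^{2} = \left(3 \left(-3\right) \left(-5\right) + \sqrt{-66}\right)^{2} = \left(45 + i \sqrt{66}\right)^{2}$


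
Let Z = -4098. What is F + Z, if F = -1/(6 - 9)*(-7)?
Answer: -12301/3 ≈ -4100.3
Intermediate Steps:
F = -7/3 (F = -1/(-3)*(-7) = -1*(-⅓)*(-7) = (⅓)*(-7) = -7/3 ≈ -2.3333)
F + Z = -7/3 - 4098 = -12301/3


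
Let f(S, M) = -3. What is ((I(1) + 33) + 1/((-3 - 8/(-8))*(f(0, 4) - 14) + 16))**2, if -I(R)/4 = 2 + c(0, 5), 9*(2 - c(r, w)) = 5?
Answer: 74978281/202500 ≈ 370.26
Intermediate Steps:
c(r, w) = 13/9 (c(r, w) = 2 - 1/9*5 = 2 - 5/9 = 13/9)
I(R) = -124/9 (I(R) = -4*(2 + 13/9) = -4*31/9 = -124/9)
((I(1) + 33) + 1/((-3 - 8/(-8))*(f(0, 4) - 14) + 16))**2 = ((-124/9 + 33) + 1/((-3 - 8/(-8))*(-3 - 14) + 16))**2 = (173/9 + 1/((-3 - 8*(-1/8))*(-17) + 16))**2 = (173/9 + 1/((-3 + 1)*(-17) + 16))**2 = (173/9 + 1/(-2*(-17) + 16))**2 = (173/9 + 1/(34 + 16))**2 = (173/9 + 1/50)**2 = (8659/450)**2 = 74978281/202500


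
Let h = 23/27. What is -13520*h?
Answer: -310960/27 ≈ -11517.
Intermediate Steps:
h = 23/27 (h = 23*(1/27) = 23/27 ≈ 0.85185)
-13520*h = -13520*23/27 = -310960/27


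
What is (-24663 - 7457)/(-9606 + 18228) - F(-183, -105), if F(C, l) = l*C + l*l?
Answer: -130380700/4311 ≈ -30244.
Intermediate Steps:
F(C, l) = l² + C*l (F(C, l) = C*l + l² = l² + C*l)
(-24663 - 7457)/(-9606 + 18228) - F(-183, -105) = (-24663 - 7457)/(-9606 + 18228) - (-105)*(-183 - 105) = -32120/8622 - (-105)*(-288) = -32120*1/8622 - 1*30240 = -16060/4311 - 30240 = -130380700/4311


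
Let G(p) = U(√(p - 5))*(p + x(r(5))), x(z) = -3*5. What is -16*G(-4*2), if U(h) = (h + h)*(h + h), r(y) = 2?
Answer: -19136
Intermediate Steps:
U(h) = 4*h² (U(h) = (2*h)*(2*h) = 4*h²)
x(z) = -15
G(p) = (-20 + 4*p)*(-15 + p) (G(p) = (4*(√(p - 5))²)*(p - 15) = (4*(√(-5 + p))²)*(-15 + p) = (4*(-5 + p))*(-15 + p) = (-20 + 4*p)*(-15 + p))
-16*G(-4*2) = -64*(-15 - 4*2)*(-5 - 4*2) = -64*(-15 - 8)*(-5 - 8) = -64*(-23)*(-13) = -16*1196 = -19136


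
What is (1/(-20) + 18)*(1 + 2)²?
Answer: 3231/20 ≈ 161.55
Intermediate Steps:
(1/(-20) + 18)*(1 + 2)² = (-1/20 + 18)*3² = (359/20)*9 = 3231/20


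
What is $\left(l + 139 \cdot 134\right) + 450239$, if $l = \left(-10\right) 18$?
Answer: $468685$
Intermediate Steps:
$l = -180$
$\left(l + 139 \cdot 134\right) + 450239 = \left(-180 + 139 \cdot 134\right) + 450239 = \left(-180 + 18626\right) + 450239 = 18446 + 450239 = 468685$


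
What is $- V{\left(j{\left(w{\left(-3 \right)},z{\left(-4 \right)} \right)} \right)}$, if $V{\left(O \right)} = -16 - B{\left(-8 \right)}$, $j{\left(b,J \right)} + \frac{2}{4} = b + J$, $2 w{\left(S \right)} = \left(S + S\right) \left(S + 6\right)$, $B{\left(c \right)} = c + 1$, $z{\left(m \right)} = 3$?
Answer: $9$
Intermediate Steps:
$B{\left(c \right)} = 1 + c$
$w{\left(S \right)} = S \left(6 + S\right)$ ($w{\left(S \right)} = \frac{\left(S + S\right) \left(S + 6\right)}{2} = \frac{2 S \left(6 + S\right)}{2} = S \left(6 + S\right)$)
$j{\left(b,J \right)} = - \frac{1}{2} + J + b$ ($j{\left(b,J \right)} = - \frac{1}{2} + \left(b + J\right) = - \frac{1}{2} + \left(J + b\right) = - \frac{1}{2} + J + b$)
$V{\left(O \right)} = -9$ ($V{\left(O \right)} = -16 - \left(1 - 8\right) = -16 - -7 = -16 + 7 = -9$)
$- V{\left(j{\left(w{\left(-3 \right)},z{\left(-4 \right)} \right)} \right)} = \left(-1\right) \left(-9\right) = 9$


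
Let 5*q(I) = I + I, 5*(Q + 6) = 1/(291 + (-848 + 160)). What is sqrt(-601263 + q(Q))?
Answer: I*sqrt(2369120961509)/1985 ≈ 775.41*I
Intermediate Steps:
Q = -11911/1985 (Q = -6 + 1/(5*(291 + (-848 + 160))) = -6 + 1/(5*(291 - 688)) = -6 + (1/5)/(-397) = -6 + (1/5)*(-1/397) = -6 - 1/1985 = -11911/1985 ≈ -6.0005)
q(I) = 2*I/5 (q(I) = (I + I)/5 = (2*I)/5 = 2*I/5)
sqrt(-601263 + q(Q)) = sqrt(-601263 + (2/5)*(-11911/1985)) = sqrt(-601263 - 23822/9925) = sqrt(-5967559097/9925) = I*sqrt(2369120961509)/1985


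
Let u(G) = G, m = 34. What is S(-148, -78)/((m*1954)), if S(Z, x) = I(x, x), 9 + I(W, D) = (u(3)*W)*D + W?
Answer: 18165/66436 ≈ 0.27342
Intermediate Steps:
I(W, D) = -9 + W + 3*D*W (I(W, D) = -9 + ((3*W)*D + W) = -9 + (3*D*W + W) = -9 + (W + 3*D*W) = -9 + W + 3*D*W)
S(Z, x) = -9 + x + 3*x² (S(Z, x) = -9 + x + 3*x*x = -9 + x + 3*x²)
S(-148, -78)/((m*1954)) = (-9 - 78 + 3*(-78)²)/((34*1954)) = (-9 - 78 + 3*6084)/66436 = (-9 - 78 + 18252)*(1/66436) = 18165*(1/66436) = 18165/66436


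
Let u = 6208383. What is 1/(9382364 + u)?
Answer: 1/15590747 ≈ 6.4141e-8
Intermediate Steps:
1/(9382364 + u) = 1/(9382364 + 6208383) = 1/15590747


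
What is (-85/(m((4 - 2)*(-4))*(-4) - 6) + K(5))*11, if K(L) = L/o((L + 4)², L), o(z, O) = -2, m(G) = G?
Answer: -825/13 ≈ -63.462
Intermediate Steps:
K(L) = -L/2 (K(L) = L/(-2) = L*(-½) = -L/2)
(-85/(m((4 - 2)*(-4))*(-4) - 6) + K(5))*11 = (-85/(((4 - 2)*(-4))*(-4) - 6) - ½*5)*11 = (-85/((2*(-4))*(-4) - 6) - 5/2)*11 = (-85/(-8*(-4) - 6) - 5/2)*11 = (-85/(32 - 6) - 5/2)*11 = (-85/26 - 5/2)*11 = -75/13*11 = -825/13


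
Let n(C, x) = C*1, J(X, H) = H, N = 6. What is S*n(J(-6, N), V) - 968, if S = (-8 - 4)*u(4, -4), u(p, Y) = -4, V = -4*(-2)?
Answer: -680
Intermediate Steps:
V = 8
n(C, x) = C
S = 48 (S = (-8 - 4)*(-4) = -12*(-4) = 48)
S*n(J(-6, N), V) - 968 = 48*6 - 968 = 288 - 968 = -680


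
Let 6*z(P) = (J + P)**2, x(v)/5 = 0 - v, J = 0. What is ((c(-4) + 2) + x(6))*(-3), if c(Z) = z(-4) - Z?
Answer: 64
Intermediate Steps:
x(v) = -5*v (x(v) = 5*(0 - v) = 5*(-v) = -5*v)
z(P) = P**2/6 (z(P) = (0 + P)**2/6 = P**2/6)
c(Z) = 8/3 - Z (c(Z) = (1/6)*(-4)**2 - Z = (1/6)*16 - Z = 8/3 - Z)
((c(-4) + 2) + x(6))*(-3) = (((8/3 - 1*(-4)) + 2) - 5*6)*(-3) = (((8/3 + 4) + 2) - 30)*(-3) = ((20/3 + 2) - 30)*(-3) = (26/3 - 30)*(-3) = -64/3*(-3) = 64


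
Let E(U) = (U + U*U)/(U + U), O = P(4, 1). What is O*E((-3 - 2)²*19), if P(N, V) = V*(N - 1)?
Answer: 714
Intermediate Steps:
P(N, V) = V*(-1 + N)
O = 3 (O = 1*(-1 + 4) = 1*3 = 3)
E(U) = (U + U²)/(2*U) (E(U) = (U + U²)/((2*U)) = (U + U²)*(1/(2*U)) = (U + U²)/(2*U))
O*E((-3 - 2)²*19) = 3*(½ + ((-3 - 2)²*19)/2) = 3*(½ + ((-5)²*19)/2) = 3*(½ + (25*19)/2) = 3*(½ + (½)*475) = 3*(½ + 475/2) = 3*238 = 714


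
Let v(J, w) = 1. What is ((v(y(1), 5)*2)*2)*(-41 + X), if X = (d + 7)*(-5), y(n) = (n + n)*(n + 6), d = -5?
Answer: -204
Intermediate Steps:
y(n) = 2*n*(6 + n) (y(n) = (2*n)*(6 + n) = 2*n*(6 + n))
X = -10 (X = (-5 + 7)*(-5) = 2*(-5) = -10)
((v(y(1), 5)*2)*2)*(-41 + X) = ((1*2)*2)*(-41 - 10) = (2*2)*(-51) = 4*(-51) = -204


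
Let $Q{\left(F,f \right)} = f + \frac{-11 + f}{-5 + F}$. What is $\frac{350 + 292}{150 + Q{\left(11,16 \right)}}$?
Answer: $\frac{3852}{1001} \approx 3.8482$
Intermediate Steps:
$Q{\left(F,f \right)} = f + \frac{-11 + f}{-5 + F}$
$\frac{350 + 292}{150 + Q{\left(11,16 \right)}} = \frac{350 + 292}{150 + \frac{-11 - 64 + 11 \cdot 16}{-5 + 11}} = \frac{642}{150 + \frac{-11 - 64 + 176}{6}} = \frac{642}{150 + \frac{1}{6} \cdot 101} = \frac{642}{150 + \frac{101}{6}} = \frac{642}{\frac{1001}{6}} = 642 \cdot \frac{6}{1001} = \frac{3852}{1001}$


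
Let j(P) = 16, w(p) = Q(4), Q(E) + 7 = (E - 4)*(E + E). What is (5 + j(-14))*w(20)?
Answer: -147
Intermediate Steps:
Q(E) = -7 + 2*E*(-4 + E) (Q(E) = -7 + (E - 4)*(E + E) = -7 + (-4 + E)*(2*E) = -7 + 2*E*(-4 + E))
w(p) = -7 (w(p) = -7 - 8*4 + 2*4**2 = -7 - 32 + 2*16 = -7 - 32 + 32 = -7)
(5 + j(-14))*w(20) = (5 + 16)*(-7) = 21*(-7) = -147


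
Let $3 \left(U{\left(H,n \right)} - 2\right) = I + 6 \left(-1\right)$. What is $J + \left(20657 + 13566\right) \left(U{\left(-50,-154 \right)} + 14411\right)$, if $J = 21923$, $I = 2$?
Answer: $\frac{1479697174}{3} \approx 4.9323 \cdot 10^{8}$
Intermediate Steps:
$U{\left(H,n \right)} = \frac{2}{3}$ ($U{\left(H,n \right)} = 2 + \frac{2 + 6 \left(-1\right)}{3} = 2 + \frac{2 - 6}{3} = 2 + \frac{1}{3} \left(-4\right) = 2 - \frac{4}{3} = \frac{2}{3}$)
$J + \left(20657 + 13566\right) \left(U{\left(-50,-154 \right)} + 14411\right) = 21923 + \left(20657 + 13566\right) \left(\frac{2}{3} + 14411\right) = 21923 + 34223 \cdot \frac{43235}{3} = 21923 + \frac{1479631405}{3} = \frac{1479697174}{3}$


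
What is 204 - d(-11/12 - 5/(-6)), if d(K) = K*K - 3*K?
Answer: 29339/144 ≈ 203.74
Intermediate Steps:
d(K) = K² - 3*K
204 - d(-11/12 - 5/(-6)) = 204 - (-11/12 - 5/(-6))*(-3 + (-11/12 - 5/(-6))) = 204 - (-11*1/12 - 5*(-⅙))*(-3 + (-11*1/12 - 5*(-⅙))) = 204 - (-11/12 + ⅚)*(-3 + (-11/12 + ⅚)) = 204 - (-1)*(-3 - 1/12)/12 = 204 - (-1)*(-37)/(12*12) = 204 - 1*37/144 = 204 - 37/144 = 29339/144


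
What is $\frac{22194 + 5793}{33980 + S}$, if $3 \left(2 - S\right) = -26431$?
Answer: $\frac{83961}{128377} \approx 0.65402$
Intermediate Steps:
$S = \frac{26437}{3}$ ($S = 2 - - \frac{26431}{3} = 2 + \frac{26431}{3} = \frac{26437}{3} \approx 8812.3$)
$\frac{22194 + 5793}{33980 + S} = \frac{22194 + 5793}{33980 + \frac{26437}{3}} = \frac{27987}{\frac{128377}{3}} = 27987 \cdot \frac{3}{128377} = \frac{83961}{128377}$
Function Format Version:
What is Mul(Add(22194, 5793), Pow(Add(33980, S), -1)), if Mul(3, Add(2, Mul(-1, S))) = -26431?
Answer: Rational(83961, 128377) ≈ 0.65402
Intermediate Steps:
S = Rational(26437, 3) (S = Add(2, Mul(Rational(-1, 3), -26431)) = Add(2, Rational(26431, 3)) = Rational(26437, 3) ≈ 8812.3)
Mul(Add(22194, 5793), Pow(Add(33980, S), -1)) = Mul(Add(22194, 5793), Pow(Add(33980, Rational(26437, 3)), -1)) = Mul(27987, Pow(Rational(128377, 3), -1)) = Mul(27987, Rational(3, 128377)) = Rational(83961, 128377)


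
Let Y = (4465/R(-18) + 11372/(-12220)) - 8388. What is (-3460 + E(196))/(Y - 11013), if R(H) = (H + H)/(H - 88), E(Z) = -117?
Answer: 196699230/343961689 ≈ 0.57186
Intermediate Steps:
R(H) = 2*H/(-88 + H) (R(H) = (2*H)/(-88 + H) = 2*H/(-88 + H))
Y = 261643181/54990 (Y = (4465/((2*(-18)/(-88 - 18))) + 11372/(-12220)) - 8388 = (4465/((2*(-18)/(-106))) + 11372*(-1/12220)) - 8388 = (4465/((2*(-18)*(-1/106))) - 2843/3055) - 8388 = (4465/(18/53) - 2843/3055) - 8388 = (4465*(53/18) - 2843/3055) - 8388 = (236645/18 - 2843/3055) - 8388 = 722899301/54990 - 8388 = 261643181/54990 ≈ 4758.0)
(-3460 + E(196))/(Y - 11013) = (-3460 - 117)/(261643181/54990 - 11013) = -3577/(-343961689/54990) = -3577*(-54990/343961689) = 196699230/343961689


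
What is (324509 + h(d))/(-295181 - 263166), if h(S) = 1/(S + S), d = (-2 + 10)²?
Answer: -41537153/71468416 ≈ -0.58120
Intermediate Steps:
d = 64 (d = 8² = 64)
h(S) = 1/(2*S)
(324509 + h(d))/(-295181 - 263166) = (324509 + (½)/64)/(-295181 - 263166) = (324509 + (½)*(1/64))/(-558347) = (324509 + 1/128)*(-1/558347) = (41537153/128)*(-1/558347) = -41537153/71468416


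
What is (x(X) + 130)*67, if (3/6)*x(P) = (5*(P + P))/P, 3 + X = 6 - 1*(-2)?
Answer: 10050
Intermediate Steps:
X = 5 (X = -3 + (6 - 1*(-2)) = -3 + (6 + 2) = -3 + 8 = 5)
x(P) = 20 (x(P) = 2*((5*(P + P))/P) = 2*((5*(2*P))/P) = 2*((10*P)/P) = 2*10 = 20)
(x(X) + 130)*67 = (20 + 130)*67 = 150*67 = 10050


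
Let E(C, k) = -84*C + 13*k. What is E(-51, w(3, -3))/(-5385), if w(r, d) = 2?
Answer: -862/1077 ≈ -0.80037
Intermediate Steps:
E(-51, w(3, -3))/(-5385) = (-84*(-51) + 13*2)/(-5385) = (4284 + 26)*(-1/5385) = 4310*(-1/5385) = -862/1077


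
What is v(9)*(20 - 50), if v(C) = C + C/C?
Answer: -300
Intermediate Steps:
v(C) = 1 + C (v(C) = C + 1 = 1 + C)
v(9)*(20 - 50) = (1 + 9)*(20 - 50) = 10*(-30) = -300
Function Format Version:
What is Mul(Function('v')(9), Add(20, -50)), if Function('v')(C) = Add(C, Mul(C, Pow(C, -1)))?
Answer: -300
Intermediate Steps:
Function('v')(C) = Add(1, C) (Function('v')(C) = Add(C, 1) = Add(1, C))
Mul(Function('v')(9), Add(20, -50)) = Mul(Add(1, 9), Add(20, -50)) = Mul(10, -30) = -300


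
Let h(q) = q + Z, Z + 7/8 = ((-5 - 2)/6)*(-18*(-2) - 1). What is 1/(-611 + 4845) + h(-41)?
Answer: -4202233/50808 ≈ -82.708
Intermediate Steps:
Z = -1001/24 (Z = -7/8 + ((-5 - 2)/6)*(-18*(-2) - 1) = -7/8 + (-7*⅙)*(-3*(-12) - 1) = -7/8 - 7*(36 - 1)/6 = -7/8 - 7/6*35 = -7/8 - 245/6 = -1001/24 ≈ -41.708)
h(q) = -1001/24 + q (h(q) = q - 1001/24 = -1001/24 + q)
1/(-611 + 4845) + h(-41) = 1/(-611 + 4845) + (-1001/24 - 41) = 1/4234 - 1985/24 = -4202233/50808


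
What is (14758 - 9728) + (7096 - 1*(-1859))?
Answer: 13985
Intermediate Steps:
(14758 - 9728) + (7096 - 1*(-1859)) = 5030 + (7096 + 1859) = 5030 + 8955 = 13985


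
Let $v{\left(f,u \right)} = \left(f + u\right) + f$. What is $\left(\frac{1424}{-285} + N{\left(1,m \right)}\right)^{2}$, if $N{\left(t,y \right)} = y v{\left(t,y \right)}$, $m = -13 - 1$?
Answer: $\frac{2158159936}{81225} \approx 26570.0$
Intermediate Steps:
$m = -14$
$v{\left(f,u \right)} = u + 2 f$
$N{\left(t,y \right)} = y \left(y + 2 t\right)$
$\left(\frac{1424}{-285} + N{\left(1,m \right)}\right)^{2} = \left(\frac{1424}{-285} - 14 \left(-14 + 2 \cdot 1\right)\right)^{2} = \left(1424 \left(- \frac{1}{285}\right) - 14 \left(-14 + 2\right)\right)^{2} = \left(- \frac{1424}{285} - -168\right)^{2} = \left(- \frac{1424}{285} + 168\right)^{2} = \left(\frac{46456}{285}\right)^{2} = \frac{2158159936}{81225}$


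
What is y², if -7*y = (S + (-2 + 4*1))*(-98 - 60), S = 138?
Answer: 9985600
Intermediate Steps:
y = 3160 (y = -(138 + (-2 + 4*1))*(-98 - 60)/7 = -(138 + (-2 + 4))*(-158)/7 = -(138 + 2)*(-158)/7 = -20*(-158) = -⅐*(-22120) = 3160)
y² = 3160² = 9985600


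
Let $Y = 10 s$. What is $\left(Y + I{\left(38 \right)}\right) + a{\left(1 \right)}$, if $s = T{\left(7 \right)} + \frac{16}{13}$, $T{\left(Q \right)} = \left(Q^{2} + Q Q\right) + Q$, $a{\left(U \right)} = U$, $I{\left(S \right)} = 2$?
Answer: $\frac{13849}{13} \approx 1065.3$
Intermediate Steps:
$T{\left(Q \right)} = Q + 2 Q^{2}$ ($T{\left(Q \right)} = \left(Q^{2} + Q^{2}\right) + Q = 2 Q^{2} + Q = Q + 2 Q^{2}$)
$s = \frac{1381}{13}$ ($s = 7 \left(1 + 2 \cdot 7\right) + \frac{16}{13} = 7 \left(1 + 14\right) + 16 \cdot \frac{1}{13} = 7 \cdot 15 + \frac{16}{13} = 105 + \frac{16}{13} = \frac{1381}{13} \approx 106.23$)
$Y = \frac{13810}{13}$ ($Y = 10 \cdot \frac{1381}{13} = \frac{13810}{13} \approx 1062.3$)
$\left(Y + I{\left(38 \right)}\right) + a{\left(1 \right)} = \left(\frac{13810}{13} + 2\right) + 1 = \frac{13836}{13} + 1 = \frac{13849}{13}$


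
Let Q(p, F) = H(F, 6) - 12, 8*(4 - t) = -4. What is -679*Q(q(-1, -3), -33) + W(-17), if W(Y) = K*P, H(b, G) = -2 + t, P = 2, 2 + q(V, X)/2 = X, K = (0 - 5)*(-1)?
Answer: 12921/2 ≈ 6460.5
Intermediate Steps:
t = 9/2 (t = 4 - ⅛*(-4) = 4 + ½ = 9/2 ≈ 4.5000)
K = 5 (K = -5*(-1) = 5)
q(V, X) = -4 + 2*X
H(b, G) = 5/2 (H(b, G) = -2 + 9/2 = 5/2)
Q(p, F) = -19/2 (Q(p, F) = 5/2 - 12 = -19/2)
W(Y) = 10 (W(Y) = 5*2 = 10)
-679*Q(q(-1, -3), -33) + W(-17) = -679*(-19/2) + 10 = 12901/2 + 10 = 12921/2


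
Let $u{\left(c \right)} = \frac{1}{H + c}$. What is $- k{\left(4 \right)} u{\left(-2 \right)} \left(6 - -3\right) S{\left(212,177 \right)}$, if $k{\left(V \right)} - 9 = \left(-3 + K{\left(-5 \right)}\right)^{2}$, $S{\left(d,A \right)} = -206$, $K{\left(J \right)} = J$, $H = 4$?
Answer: $67671$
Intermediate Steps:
$u{\left(c \right)} = \frac{1}{4 + c}$
$k{\left(V \right)} = 73$ ($k{\left(V \right)} = 9 + \left(-3 - 5\right)^{2} = 9 + \left(-8\right)^{2} = 9 + 64 = 73$)
$- k{\left(4 \right)} u{\left(-2 \right)} \left(6 - -3\right) S{\left(212,177 \right)} = - \frac{73}{4 - 2} \left(6 - -3\right) \left(-206\right) = - \frac{73}{2} \left(6 + 3\right) \left(-206\right) = - 73 \cdot \frac{1}{2} \cdot 9 \left(-206\right) = - \frac{73 \cdot 9}{2} \left(-206\right) = \left(-1\right) \frac{657}{2} \left(-206\right) = \left(- \frac{657}{2}\right) \left(-206\right) = 67671$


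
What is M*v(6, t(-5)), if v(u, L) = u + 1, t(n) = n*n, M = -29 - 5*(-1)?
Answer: -168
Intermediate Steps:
M = -24 (M = -29 + 5 = -24)
t(n) = n**2
v(u, L) = 1 + u
M*v(6, t(-5)) = -24*(1 + 6) = -24*7 = -168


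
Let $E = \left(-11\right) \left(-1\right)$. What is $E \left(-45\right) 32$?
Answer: $-15840$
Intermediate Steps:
$E = 11$
$E \left(-45\right) 32 = 11 \left(-45\right) 32 = \left(-495\right) 32 = -15840$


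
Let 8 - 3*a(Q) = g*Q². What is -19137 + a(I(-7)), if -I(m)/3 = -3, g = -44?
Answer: -53839/3 ≈ -17946.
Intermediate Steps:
I(m) = 9 (I(m) = -3*(-3) = 9)
a(Q) = 8/3 + 44*Q²/3 (a(Q) = 8/3 - (-44)*Q²/3 = 8/3 + 44*Q²/3)
-19137 + a(I(-7)) = -19137 + (8/3 + (44/3)*9²) = -19137 + (8/3 + (44/3)*81) = -19137 + (8/3 + 1188) = -19137 + 3572/3 = -53839/3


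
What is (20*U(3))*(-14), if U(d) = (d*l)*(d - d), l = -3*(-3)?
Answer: 0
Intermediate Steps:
l = 9
U(d) = 0 (U(d) = (d*9)*(d - d) = (9*d)*0 = 0)
(20*U(3))*(-14) = (20*0)*(-14) = 0*(-14) = 0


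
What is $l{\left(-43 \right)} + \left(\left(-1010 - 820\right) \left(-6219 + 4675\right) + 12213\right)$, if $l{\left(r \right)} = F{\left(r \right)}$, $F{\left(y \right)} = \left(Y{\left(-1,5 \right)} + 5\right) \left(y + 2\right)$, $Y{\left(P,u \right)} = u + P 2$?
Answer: $2837405$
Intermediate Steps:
$Y{\left(P,u \right)} = u + 2 P$
$F{\left(y \right)} = 16 + 8 y$ ($F{\left(y \right)} = \left(\left(5 + 2 \left(-1\right)\right) + 5\right) \left(y + 2\right) = \left(\left(5 - 2\right) + 5\right) \left(2 + y\right) = \left(3 + 5\right) \left(2 + y\right) = 8 \left(2 + y\right) = 16 + 8 y$)
$l{\left(r \right)} = 16 + 8 r$
$l{\left(-43 \right)} + \left(\left(-1010 - 820\right) \left(-6219 + 4675\right) + 12213\right) = \left(16 + 8 \left(-43\right)\right) + \left(\left(-1010 - 820\right) \left(-6219 + 4675\right) + 12213\right) = \left(16 - 344\right) + \left(\left(-1830\right) \left(-1544\right) + 12213\right) = -328 + \left(2825520 + 12213\right) = -328 + 2837733 = 2837405$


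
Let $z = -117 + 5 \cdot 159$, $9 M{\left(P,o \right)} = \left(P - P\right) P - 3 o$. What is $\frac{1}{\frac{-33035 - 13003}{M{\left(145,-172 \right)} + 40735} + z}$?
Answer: $\frac{122377}{82833492} \approx 0.0014774$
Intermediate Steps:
$M{\left(P,o \right)} = - \frac{o}{3}$ ($M{\left(P,o \right)} = \frac{\left(P - P\right) P - 3 o}{9} = \frac{0 P - 3 o}{9} = \frac{0 - 3 o}{9} = \frac{\left(-3\right) o}{9} = - \frac{o}{3}$)
$z = 678$ ($z = -117 + 795 = 678$)
$\frac{1}{\frac{-33035 - 13003}{M{\left(145,-172 \right)} + 40735} + z} = \frac{1}{\frac{-33035 - 13003}{\left(- \frac{1}{3}\right) \left(-172\right) + 40735} + 678} = \frac{1}{- \frac{46038}{\frac{172}{3} + 40735} + 678} = \frac{1}{- \frac{46038}{\frac{122377}{3}} + 678} = \frac{1}{\left(-46038\right) \frac{3}{122377} + 678} = \frac{1}{- \frac{138114}{122377} + 678} = \frac{1}{\frac{82833492}{122377}} = \frac{122377}{82833492}$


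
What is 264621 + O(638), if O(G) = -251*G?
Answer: 104483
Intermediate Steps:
264621 + O(638) = 264621 - 251*638 = 264621 - 160138 = 104483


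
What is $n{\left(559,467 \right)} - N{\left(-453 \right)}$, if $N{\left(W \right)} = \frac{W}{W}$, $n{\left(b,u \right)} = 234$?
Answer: $233$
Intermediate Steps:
$N{\left(W \right)} = 1$
$n{\left(559,467 \right)} - N{\left(-453 \right)} = 234 - 1 = 233$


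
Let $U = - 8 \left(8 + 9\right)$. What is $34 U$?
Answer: $-4624$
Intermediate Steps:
$U = -136$ ($U = \left(-8\right) 17 = -136$)
$34 U = 34 \left(-136\right) = -4624$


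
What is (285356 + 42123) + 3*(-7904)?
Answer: 303767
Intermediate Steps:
(285356 + 42123) + 3*(-7904) = 327479 - 23712 = 303767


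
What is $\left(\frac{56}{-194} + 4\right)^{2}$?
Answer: $\frac{129600}{9409} \approx 13.774$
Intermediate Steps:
$\left(\frac{56}{-194} + 4\right)^{2} = \left(56 \left(- \frac{1}{194}\right) + 4\right)^{2} = \left(- \frac{28}{97} + 4\right)^{2} = \left(\frac{360}{97}\right)^{2} = \frac{129600}{9409}$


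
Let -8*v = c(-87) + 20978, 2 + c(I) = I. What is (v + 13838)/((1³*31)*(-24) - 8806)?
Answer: -17963/15280 ≈ -1.1756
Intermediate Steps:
c(I) = -2 + I
v = -20889/8 (v = -((-2 - 87) + 20978)/8 = -(-89 + 20978)/8 = -⅛*20889 = -20889/8 ≈ -2611.1)
(v + 13838)/((1³*31)*(-24) - 8806) = (-20889/8 + 13838)/((1³*31)*(-24) - 8806) = 89815/(8*((1*31)*(-24) - 8806)) = 89815/(8*(31*(-24) - 8806)) = 89815/(8*(-744 - 8806)) = (89815/8)/(-9550) = (89815/8)*(-1/9550) = -17963/15280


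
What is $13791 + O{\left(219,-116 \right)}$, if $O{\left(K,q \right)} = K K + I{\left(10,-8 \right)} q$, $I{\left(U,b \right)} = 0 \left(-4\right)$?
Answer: $61752$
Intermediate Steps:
$I{\left(U,b \right)} = 0$
$O{\left(K,q \right)} = K^{2}$ ($O{\left(K,q \right)} = K K + 0 q = K^{2} + 0 = K^{2}$)
$13791 + O{\left(219,-116 \right)} = 13791 + 219^{2} = 13791 + 47961 = 61752$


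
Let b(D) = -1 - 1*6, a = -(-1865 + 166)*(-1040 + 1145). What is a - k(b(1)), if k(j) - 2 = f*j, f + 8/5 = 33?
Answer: 893064/5 ≈ 1.7861e+5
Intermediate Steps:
f = 157/5 (f = -8/5 + 33 = 157/5 ≈ 31.400)
a = 178395 (a = -(-1699)*105 = -1*(-178395) = 178395)
b(D) = -7 (b(D) = -1 - 6 = -7)
k(j) = 2 + 157*j/5
a - k(b(1)) = 178395 - (2 + (157/5)*(-7)) = 178395 - (2 - 1099/5) = 178395 - 1*(-1089/5) = 178395 + 1089/5 = 893064/5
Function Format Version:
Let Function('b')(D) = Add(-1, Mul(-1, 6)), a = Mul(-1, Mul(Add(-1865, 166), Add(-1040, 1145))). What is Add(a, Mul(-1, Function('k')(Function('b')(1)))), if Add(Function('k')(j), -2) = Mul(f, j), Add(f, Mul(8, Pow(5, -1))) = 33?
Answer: Rational(893064, 5) ≈ 1.7861e+5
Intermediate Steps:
f = Rational(157, 5) (f = Add(Rational(-8, 5), 33) = Rational(157, 5) ≈ 31.400)
a = 178395 (a = Mul(-1, Mul(-1699, 105)) = Mul(-1, -178395) = 178395)
Function('b')(D) = -7 (Function('b')(D) = Add(-1, -6) = -7)
Function('k')(j) = Add(2, Mul(Rational(157, 5), j))
Add(a, Mul(-1, Function('k')(Function('b')(1)))) = Add(178395, Mul(-1, Add(2, Mul(Rational(157, 5), -7)))) = Add(178395, Mul(-1, Add(2, Rational(-1099, 5)))) = Add(178395, Mul(-1, Rational(-1089, 5))) = Add(178395, Rational(1089, 5)) = Rational(893064, 5)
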